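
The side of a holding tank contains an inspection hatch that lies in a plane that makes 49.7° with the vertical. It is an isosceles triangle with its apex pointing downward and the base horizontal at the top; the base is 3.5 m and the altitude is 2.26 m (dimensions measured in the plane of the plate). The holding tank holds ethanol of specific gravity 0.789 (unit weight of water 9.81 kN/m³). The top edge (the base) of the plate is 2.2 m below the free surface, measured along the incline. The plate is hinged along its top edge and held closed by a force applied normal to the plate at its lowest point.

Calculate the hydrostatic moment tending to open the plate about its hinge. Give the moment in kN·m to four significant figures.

M ≈ 49.67 kN·m

γ = 0.789 × 9.81 = 7.74009 kN/m³.
The plate makes 49.7° with the vertical, i.e. θ = 90° − 49.7° = 40.3° to the horizontal. Measuring y along the incline from the free-surface line, vertical depth h = y·sinθ with sinθ = 0.646790.
With the apex down, the centroid sits h/3 = 2.26/3 = 0.753333 m below the base (the top edge), so y_c = 2.2 + 0.753333 = 2.95333 m and h_c = 2.95333 × 0.646790 = 1.91018 m.
A = ½ × 3.5 × 2.26 = 3.955 m².
Resultant F = γ·h_c·A = 7.74009 × 1.91018 × 3.955 = 58.4745 kN.
I_c = b·h³/36 = 3.5 × 2.26³/36 = 1.12225 m⁴.
Centre of pressure: y_p = y_c + I_c/(y_c·A) = 2.95333 + 1.12225/(2.95333 × 3.955) = 2.95333 + 0.0960796 = 3.04941 m along the plane.
The resultant acts 0.753333 + 0.0960796 = 0.849413 m (along the plate) below the hinge at the top edge, so the moment about the hinge is M = F × 0.849413 = 58.4745 × 0.849413 = 49.669 kN·m.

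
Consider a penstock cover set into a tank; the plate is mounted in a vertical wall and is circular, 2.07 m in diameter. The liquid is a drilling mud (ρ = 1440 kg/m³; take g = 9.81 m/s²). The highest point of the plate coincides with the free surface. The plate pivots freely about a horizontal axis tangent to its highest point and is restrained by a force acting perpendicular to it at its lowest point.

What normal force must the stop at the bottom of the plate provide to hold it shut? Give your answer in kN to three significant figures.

P ≈ 30.8 kN

γ = ρg = 1440 × 9.81 / 1000 = 14.1264 kN/m³.
The centroid is at the centre, 1.035 m below the top of the plate, so the centroid depth is h_c = 1.035 m.
A = π(1.035)² = 3.36535 m².
Resultant F = γ·h_c·A = 14.1264 × 1.035 × 3.36535 = 49.2042 kN.
I_c = πr⁴/4 = π × 1.035⁴/4 = 0.901262 m⁴.
Centre of pressure: y_p = y_c + I_c/(y_c·A) = 1.035 + 0.901262/(1.035 × 3.36535) = 1.035 + 0.25875 = 1.29375 m along the plane.
The resultant acts 1.035 + 0.25875 = 1.29375 m (along the plate) below the hinge at the top edge, so the moment about the hinge is M = F × 1.29375 = 49.2042 × 1.29375 = 63.6579 kN·m.
A normal force at the bottom, 2.07 m from the hinge, must supply this moment: P = 63.6579/2.07 = 30.7526 kN.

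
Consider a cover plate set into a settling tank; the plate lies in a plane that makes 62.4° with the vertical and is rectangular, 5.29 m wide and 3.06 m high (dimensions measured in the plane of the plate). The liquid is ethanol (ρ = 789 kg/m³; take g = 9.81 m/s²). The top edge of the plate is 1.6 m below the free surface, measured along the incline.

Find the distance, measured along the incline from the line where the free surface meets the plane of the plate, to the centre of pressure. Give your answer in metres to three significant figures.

y_p = 3.38 m

γ = ρg = 789 × 9.81 / 1000 = 7.74009 kN/m³.
The plate makes 62.4° with the vertical, i.e. θ = 90° − 62.4° = 27.6° to the horizontal. Measuring y along the incline from the free-surface line, vertical depth h = y·sinθ with sinθ = 0.463296.
The centroid lies 3.06/2 = 1.53 m below the top edge, so y_c = 1.6 + 1.53 = 3.13 m and h_c = 3.13 × 0.463296 = 1.45012 m.
A = 5.29 × 3.06 = 16.1874 m².
Resultant F = γ·h_c·A = 7.74009 × 1.45012 × 16.1874 = 181.688 kN.
I_c = b·h³/12 = 5.29 × 3.06³/12 = 12.631 m⁴.
Centre of pressure: y_p = y_c + I_c/(y_c·A) = 3.13 + 12.631/(3.13 × 16.1874) = 3.13 + 0.249297 = 3.3793 m along the plane.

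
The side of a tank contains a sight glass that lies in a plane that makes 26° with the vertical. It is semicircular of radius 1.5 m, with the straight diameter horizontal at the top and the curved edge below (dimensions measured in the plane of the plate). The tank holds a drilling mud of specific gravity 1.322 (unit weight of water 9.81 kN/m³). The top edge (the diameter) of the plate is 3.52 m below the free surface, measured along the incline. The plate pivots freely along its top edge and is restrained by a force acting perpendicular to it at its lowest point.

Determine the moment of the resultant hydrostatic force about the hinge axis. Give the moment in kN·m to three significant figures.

M ≈ 115 kN·m

γ = 1.322 × 9.81 = 12.96882 kN/m³.
The plate makes 26° with the vertical, i.e. θ = 90° − 26° = 64° to the horizontal. Measuring y along the incline from the free-surface line, vertical depth h = y·sinθ with sinθ = 0.898794.
The centroid of a semicircle lies 4r/(3π) = 0.63662 m from the diameter, here below the top edge, so y_c = 3.52 + 0.63662 = 4.15662 m and h_c = 4.15662 × 0.898794 = 3.73595 m.
A = πr²/2 = π × 1.5²/2 = 3.53429 m².
Resultant F = γ·h_c·A = 12.96882 × 3.73595 × 3.53429 = 171.239 kN.
I_c = (π/8 − 8/(9π))·r⁴ = 0.109757 × 1.5⁴ = 0.555645 m⁴.
Centre of pressure: y_p = y_c + I_c/(y_c·A) = 4.15662 + 0.555645/(4.15662 × 3.53429) = 4.15662 + 0.0378229 = 4.19444 m along the plane.
The resultant acts 0.63662 + 0.0378229 = 0.674443 m (along the plate) below the hinge at the top edge, so the moment about the hinge is M = F × 0.674443 = 171.239 × 0.674443 = 115.491 kN·m.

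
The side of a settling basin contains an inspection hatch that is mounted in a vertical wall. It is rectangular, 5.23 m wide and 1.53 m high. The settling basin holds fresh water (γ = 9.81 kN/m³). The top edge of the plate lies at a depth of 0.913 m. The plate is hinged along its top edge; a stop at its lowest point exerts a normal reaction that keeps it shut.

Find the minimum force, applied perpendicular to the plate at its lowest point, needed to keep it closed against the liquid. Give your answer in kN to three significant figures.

γ = 9.81 kN/m³.
The centroid lies 1.53/2 = 0.765 m below the top edge, so the centroid depth is h_c = 0.913 + 0.765 = 1.678 m.
A = 5.23 × 1.53 = 8.0019 m².
Resultant F = γ·h_c·A = 9.81 × 1.678 × 8.0019 = 131.721 kN.
I_c = b·h³/12 = 5.23 × 1.53³/12 = 1.56097 m⁴.
Centre of pressure: y_p = y_c + I_c/(y_c·A) = 1.678 + 1.56097/(1.678 × 8.0019) = 1.678 + 0.116254 = 1.79425 m along the plane.
The resultant acts 0.765 + 0.116254 = 0.881254 m (along the plate) below the hinge at the top edge, so the moment about the hinge is M = F × 0.881254 = 131.721 × 0.881254 = 116.08 kN·m.
A normal force at the bottom, 1.53 m from the hinge, must supply this moment: P = 116.08/1.53 = 75.8693 kN.

P ≈ 75.9 kN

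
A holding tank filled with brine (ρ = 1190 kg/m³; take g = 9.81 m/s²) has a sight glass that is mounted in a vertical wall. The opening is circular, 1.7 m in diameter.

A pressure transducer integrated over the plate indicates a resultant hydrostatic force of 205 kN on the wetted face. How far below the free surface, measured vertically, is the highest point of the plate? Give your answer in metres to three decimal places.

d_top ≈ 6.887 m

γ = ρg = 1190 × 9.81 / 1000 = 11.6739 kN/m³.
A = π(0.85)² = 2.2698 m².
From F = γ·h_c·A, the centroid depth is h_c = 205/(11.6739 × 2.2698) = 7.7366 m.
The centroid is at the centre, 0.85 m below the top of the plate, so the highest point sits at h_top = 7.7366 − 0.85 = 6.8866 m below the surface.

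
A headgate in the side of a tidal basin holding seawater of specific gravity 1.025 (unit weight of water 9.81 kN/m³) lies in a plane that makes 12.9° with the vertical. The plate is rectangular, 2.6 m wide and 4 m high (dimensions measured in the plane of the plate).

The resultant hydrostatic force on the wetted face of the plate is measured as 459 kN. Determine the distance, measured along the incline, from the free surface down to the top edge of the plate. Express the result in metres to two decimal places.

γ = 1.025 × 9.81 = 10.05525 kN/m³.
A = 2.6 × 4 = 10.4 m².
From F = γ·h_c·A, the centroid depth is h_c = 459/(10.05525 × 10.4) = 4.38921 m.
The plate makes 12.9° with the vertical, i.e. θ = 90° − 12.9° = 77.1° to the horizontal. Measuring y along the incline from the free-surface line, vertical depth h = y·sinθ with sinθ = 0.974761.
Along the incline, y_c = h_c/sinθ = 4.38921/0.974761 = 4.50286 m.
The centroid lies 4/2 = 2 m below the top edge, so the top edge sits at y_top = 4.50286 − 2 = 2.50286 m along the incline.

y_top ≈ 2.50 m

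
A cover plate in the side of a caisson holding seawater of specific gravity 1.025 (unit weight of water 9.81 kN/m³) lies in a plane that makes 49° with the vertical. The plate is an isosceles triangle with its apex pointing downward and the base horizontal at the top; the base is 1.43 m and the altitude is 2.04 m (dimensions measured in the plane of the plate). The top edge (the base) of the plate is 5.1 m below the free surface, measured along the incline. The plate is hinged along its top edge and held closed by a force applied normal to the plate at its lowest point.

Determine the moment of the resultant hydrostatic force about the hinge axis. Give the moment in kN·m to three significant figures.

M ≈ 40.0 kN·m

γ = 1.025 × 9.81 = 10.05525 kN/m³.
The plate makes 49° with the vertical, i.e. θ = 90° − 49° = 41° to the horizontal. Measuring y along the incline from the free-surface line, vertical depth h = y·sinθ with sinθ = 0.656059.
With the apex down, the centroid sits h/3 = 2.04/3 = 0.68 m below the base (the top edge), so y_c = 5.1 + 0.68 = 5.78 m and h_c = 5.78 × 0.656059 = 3.79202 m.
A = ½ × 1.43 × 2.04 = 1.4586 m².
Resultant F = γ·h_c·A = 10.05525 × 3.79202 × 1.4586 = 55.616 kN.
I_c = b·h³/36 = 1.43 × 2.04³/36 = 0.337228 m⁴.
Centre of pressure: y_p = y_c + I_c/(y_c·A) = 5.78 + 0.337228/(5.78 × 1.4586) = 5.78 + 0.04 = 5.82 m along the plane.
The resultant acts 0.68 + 0.04 = 0.72 m (along the plate) below the hinge at the top edge, so the moment about the hinge is M = F × 0.72 = 55.616 × 0.72 = 40.0435 kN·m.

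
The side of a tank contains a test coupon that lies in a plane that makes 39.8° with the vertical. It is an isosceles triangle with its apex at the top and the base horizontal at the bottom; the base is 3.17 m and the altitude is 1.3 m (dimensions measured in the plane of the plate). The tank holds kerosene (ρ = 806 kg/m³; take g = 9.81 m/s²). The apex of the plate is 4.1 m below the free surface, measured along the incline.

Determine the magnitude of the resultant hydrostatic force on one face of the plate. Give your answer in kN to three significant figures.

F ≈ 62.2 kN

γ = ρg = 806 × 9.81 / 1000 = 7.90686 kN/m³.
The plate makes 39.8° with the vertical, i.e. θ = 90° − 39.8° = 50.2° to the horizontal. Measuring y along the incline from the free-surface line, vertical depth h = y·sinθ with sinθ = 0.768284.
With the apex up, the centroid sits 2h/3 = 2 × 1.3/3 = 0.866667 m below the apex, so y_c = 4.1 + 0.866667 = 4.96667 m and h_c = 4.96667 × 0.768284 = 3.81581 m.
A = ½ × 3.17 × 1.3 = 2.0605 m².
Resultant F = γ·h_c·A = 7.90686 × 3.81581 × 2.0605 = 62.1675 kN.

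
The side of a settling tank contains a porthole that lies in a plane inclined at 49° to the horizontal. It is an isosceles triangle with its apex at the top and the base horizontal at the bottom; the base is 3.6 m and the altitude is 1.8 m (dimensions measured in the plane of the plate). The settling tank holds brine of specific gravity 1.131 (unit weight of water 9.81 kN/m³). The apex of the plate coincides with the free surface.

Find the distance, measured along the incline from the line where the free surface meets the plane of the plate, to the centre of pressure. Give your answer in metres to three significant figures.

γ = 1.131 × 9.81 = 11.09511 kN/m³.
Let θ = 49° be the plate's angle to the horizontal; measure y along the incline from where the plane meets the free surface. Vertical depth h = y·sinθ with sinθ = 0.754710.
With the apex up, the centroid sits 2h/3 = 2 × 1.8/3 = 1.2 m below the apex, so y_c = 1.2 m and h_c = 1.2 × 0.754710 = 0.905652 m.
A = ½ × 3.6 × 1.8 = 3.24 m².
Resultant F = γ·h_c·A = 11.09511 × 0.905652 × 3.24 = 32.5565 kN.
I_c = b·h³/36 = 3.6 × 1.8³/36 = 0.5832 m⁴.
Centre of pressure: y_p = y_c + I_c/(y_c·A) = 1.2 + 0.5832/(1.2 × 3.24) = 1.2 + 0.15 = 1.35 m along the plane.

y_p = 1.35 m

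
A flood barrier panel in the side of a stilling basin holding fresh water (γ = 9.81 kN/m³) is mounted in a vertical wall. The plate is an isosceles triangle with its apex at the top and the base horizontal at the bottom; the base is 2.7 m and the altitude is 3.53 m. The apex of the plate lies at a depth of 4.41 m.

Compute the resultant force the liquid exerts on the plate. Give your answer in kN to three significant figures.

F ≈ 316 kN

γ = 9.81 kN/m³.
With the apex up, the centroid sits 2h/3 = 2 × 3.53/3 = 2.35333 m below the apex, so the centroid depth is h_c = 4.41 + 2.35333 = 6.76333 m.
A = ½ × 2.7 × 3.53 = 4.7655 m².
Resultant F = γ·h_c·A = 9.81 × 6.76333 × 4.7655 = 316.183 kN.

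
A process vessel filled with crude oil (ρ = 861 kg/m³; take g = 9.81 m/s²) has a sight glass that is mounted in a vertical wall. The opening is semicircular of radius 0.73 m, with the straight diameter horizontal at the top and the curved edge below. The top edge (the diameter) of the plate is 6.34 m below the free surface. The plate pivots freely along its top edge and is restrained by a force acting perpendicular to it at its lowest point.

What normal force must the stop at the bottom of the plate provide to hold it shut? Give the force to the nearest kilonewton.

γ = ρg = 861 × 9.81 / 1000 = 8.44641 kN/m³.
The centroid of a semicircle lies 4r/(3π) = 0.309822 m from the diameter, here below the top edge, so the centroid depth is h_c = 6.34 + 0.309822 = 6.64982 m.
A = πr²/2 = π × 0.73²/2 = 0.837077 m².
Resultant F = γ·h_c·A = 8.44641 × 6.64982 × 0.837077 = 47.0162 kN.
I_c = (π/8 − 8/(9π))·r⁴ = 0.109757 × 0.73⁴ = 0.0311691 m⁴.
Centre of pressure: y_p = y_c + I_c/(y_c·A) = 6.64982 + 0.0311691/(6.64982 × 0.837077) = 6.64982 + 0.0055995 = 6.65542 m along the plane.
The resultant acts 0.309822 + 0.0055995 = 0.315421 m (along the plate) below the hinge at the top edge, so the moment about the hinge is M = F × 0.315421 = 47.0162 × 0.315421 = 14.8299 kN·m.
A normal force at the bottom, 0.73 m from the hinge, must supply this moment: P = 14.8299/0.73 = 20.3149 kN.

P ≈ 20 kN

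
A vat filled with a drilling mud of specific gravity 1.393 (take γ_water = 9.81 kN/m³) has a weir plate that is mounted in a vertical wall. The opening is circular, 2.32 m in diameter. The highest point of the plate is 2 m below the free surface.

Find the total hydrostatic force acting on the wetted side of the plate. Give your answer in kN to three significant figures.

F ≈ 183 kN

γ = 1.393 × 9.81 = 13.66533 kN/m³.
The centroid is at the centre, 1.16 m below the top of the plate, so the centroid depth is h_c = 2 + 1.16 = 3.16 m.
A = π(1.16)² = 4.22733 m².
Resultant F = γ·h_c·A = 13.66533 × 3.16 × 4.22733 = 182.546 kN.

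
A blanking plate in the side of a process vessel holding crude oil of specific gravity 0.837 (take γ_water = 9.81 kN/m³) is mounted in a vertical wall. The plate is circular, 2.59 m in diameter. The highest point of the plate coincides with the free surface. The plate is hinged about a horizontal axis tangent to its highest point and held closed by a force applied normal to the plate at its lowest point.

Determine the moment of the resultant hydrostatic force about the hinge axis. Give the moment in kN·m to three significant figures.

M ≈ 90.7 kN·m

γ = 0.837 × 9.81 = 8.21097 kN/m³.
The centroid is at the centre, 1.295 m below the top of the plate, so the centroid depth is h_c = 1.295 m.
A = π(1.295)² = 5.26853 m².
Resultant F = γ·h_c·A = 8.21097 × 1.295 × 5.26853 = 56.0214 kN.
I_c = πr⁴/4 = π × 1.295⁴/4 = 2.20886 m⁴.
Centre of pressure: y_p = y_c + I_c/(y_c·A) = 1.295 + 2.20886/(1.295 × 5.26853) = 1.295 + 0.323749 = 1.61875 m along the plane.
The resultant acts 1.295 + 0.323749 = 1.61875 m (along the plate) below the hinge at the top edge, so the moment about the hinge is M = F × 1.61875 = 56.0214 × 1.61875 = 90.6846 kN·m.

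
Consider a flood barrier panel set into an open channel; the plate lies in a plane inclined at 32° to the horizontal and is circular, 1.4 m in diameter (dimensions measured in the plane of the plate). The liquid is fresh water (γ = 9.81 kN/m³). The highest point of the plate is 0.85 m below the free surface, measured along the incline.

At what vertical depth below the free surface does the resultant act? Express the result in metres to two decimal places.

γ = 9.81 kN/m³.
Let θ = 32° be the plate's angle to the horizontal; measure y along the incline from where the plane meets the free surface. Vertical depth h = y·sinθ with sinθ = 0.529919.
The centroid is at the centre, 0.7 m below the top of the plate, so y_c = 0.85 + 0.7 = 1.55 m and h_c = 1.55 × 0.529919 = 0.821374 m.
A = π(0.7)² = 1.53938 m².
Resultant F = γ·h_c·A = 9.81 × 0.821374 × 1.53938 = 12.4038 kN.
I_c = πr⁴/4 = π × 0.7⁴/4 = 0.188574 m⁴.
Centre of pressure: y_p = y_c + I_c/(y_c·A) = 1.55 + 0.188574/(1.55 × 1.53938) = 1.55 + 0.0790322 = 1.62903 m along the plane.
Vertically, h_p = y_p·sinθ = 1.62903 × 0.529919 = 0.863254 m.

h_p = 0.86 m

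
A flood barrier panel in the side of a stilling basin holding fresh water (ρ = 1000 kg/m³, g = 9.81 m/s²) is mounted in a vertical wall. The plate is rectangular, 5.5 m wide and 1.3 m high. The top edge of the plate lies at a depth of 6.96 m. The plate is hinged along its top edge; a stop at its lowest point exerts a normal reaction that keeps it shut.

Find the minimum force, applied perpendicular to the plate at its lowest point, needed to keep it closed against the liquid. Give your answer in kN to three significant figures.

P ≈ 274 kN

γ = ρg = 1000 × 9.81 = 9810 N/m³ = 9.81 kN/m³.
The centroid lies 1.3/2 = 0.65 m below the top edge, so the centroid depth is h_c = 6.96 + 0.65 = 7.61 m.
A = 5.5 × 1.3 = 7.15 m².
Resultant F = γ·h_c·A = 9.81 × 7.61 × 7.15 = 533.777 kN.
I_c = b·h³/12 = 5.5 × 1.3³/12 = 1.00696 m⁴.
Centre of pressure: y_p = y_c + I_c/(y_c·A) = 7.61 + 1.00696/(7.61 × 7.15) = 7.61 + 0.0185064 = 7.62851 m along the plane.
The resultant acts 0.65 + 0.0185064 = 0.668506 m (along the plate) below the hinge at the top edge, so the moment about the hinge is M = F × 0.668506 = 533.777 × 0.668506 = 356.833 kN·m.
A normal force at the bottom, 1.3 m from the hinge, must supply this moment: P = 356.833/1.3 = 274.487 kN.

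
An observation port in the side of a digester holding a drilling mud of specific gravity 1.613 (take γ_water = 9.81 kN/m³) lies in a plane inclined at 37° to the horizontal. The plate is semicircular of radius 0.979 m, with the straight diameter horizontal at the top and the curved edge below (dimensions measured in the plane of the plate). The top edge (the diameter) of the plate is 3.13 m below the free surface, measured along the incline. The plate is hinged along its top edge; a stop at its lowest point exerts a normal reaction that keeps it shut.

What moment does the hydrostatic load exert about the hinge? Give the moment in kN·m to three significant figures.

M ≈ 22.1 kN·m

γ = 1.613 × 9.81 = 15.82353 kN/m³.
Let θ = 37° be the plate's angle to the horizontal; measure y along the incline from where the plane meets the free surface. Vertical depth h = y·sinθ with sinθ = 0.601815.
The centroid of a semicircle lies 4r/(3π) = 0.415501 m from the diameter, here below the top edge, so y_c = 3.13 + 0.415501 = 3.5455 m and h_c = 3.5455 × 0.601815 = 2.13374 m.
A = πr²/2 = π × 0.979²/2 = 1.50552 m².
Resultant F = γ·h_c·A = 15.82353 × 2.13374 × 1.50552 = 50.8313 kN.
I_c = (π/8 − 8/(9π))·r⁴ = 0.109757 × 0.979⁴ = 0.100824 m⁴.
Centre of pressure: y_p = y_c + I_c/(y_c·A) = 3.5455 + 0.100824/(3.5455 × 1.50552) = 3.5455 + 0.0188886 = 3.56439 m along the plane.
The resultant acts 0.415501 + 0.0188886 = 0.43439 m (along the plate) below the hinge at the top edge, so the moment about the hinge is M = F × 0.43439 = 50.8313 × 0.43439 = 22.0806 kN·m.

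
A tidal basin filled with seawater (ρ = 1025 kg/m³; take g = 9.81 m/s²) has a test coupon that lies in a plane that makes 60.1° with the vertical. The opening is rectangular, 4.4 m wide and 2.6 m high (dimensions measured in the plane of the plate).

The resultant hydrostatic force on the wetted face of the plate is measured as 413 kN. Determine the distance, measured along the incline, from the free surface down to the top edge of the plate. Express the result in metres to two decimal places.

y_top ≈ 5.90 m

γ = ρg = 1025 × 9.81 / 1000 = 10.05525 kN/m³.
A = 4.4 × 2.6 = 11.44 m².
From F = γ·h_c·A, the centroid depth is h_c = 413/(10.05525 × 11.44) = 3.5903 m.
The plate makes 60.1° with the vertical, i.e. θ = 90° − 60.1° = 29.9° to the horizontal. Measuring y along the incline from the free-surface line, vertical depth h = y·sinθ with sinθ = 0.498488.
Along the incline, y_c = h_c/sinθ = 3.5903/0.498488 = 7.20238 m.
The centroid lies 2.6/2 = 1.3 m below the top edge, so the top edge sits at y_top = 7.20238 − 1.3 = 5.90238 m along the incline.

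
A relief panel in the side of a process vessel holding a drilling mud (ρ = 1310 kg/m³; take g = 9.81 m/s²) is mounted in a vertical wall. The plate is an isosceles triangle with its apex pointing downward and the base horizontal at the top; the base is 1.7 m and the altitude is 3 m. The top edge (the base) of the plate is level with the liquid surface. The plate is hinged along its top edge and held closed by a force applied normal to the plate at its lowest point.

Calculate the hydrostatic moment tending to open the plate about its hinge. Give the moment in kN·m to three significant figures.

M ≈ 49.2 kN·m

γ = ρg = 1310 × 9.81 / 1000 = 12.8511 kN/m³.
With the apex down, the centroid sits h/3 = 3/3 = 1 m below the base (the top edge), so the centroid depth is h_c = 1 m.
A = ½ × 1.7 × 3 = 2.55 m².
Resultant F = γ·h_c·A = 12.8511 × 1 × 2.55 = 32.7703 kN.
I_c = b·h³/36 = 1.7 × 3³/36 = 1.275 m⁴.
Centre of pressure: y_p = y_c + I_c/(y_c·A) = 1 + 1.275/(1 × 2.55) = 1 + 0.5 = 1.5 m along the plane.
The resultant acts 1 + 0.5 = 1.5 m (along the plate) below the hinge at the top edge, so the moment about the hinge is M = F × 1.5 = 32.7703 × 1.5 = 49.1555 kN·m.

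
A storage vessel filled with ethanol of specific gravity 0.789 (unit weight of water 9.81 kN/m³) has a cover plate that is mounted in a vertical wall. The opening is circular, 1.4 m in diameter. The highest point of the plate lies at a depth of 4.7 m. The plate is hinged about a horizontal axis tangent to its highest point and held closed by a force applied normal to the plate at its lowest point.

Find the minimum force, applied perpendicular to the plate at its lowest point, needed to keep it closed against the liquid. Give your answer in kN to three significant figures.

P ≈ 33.2 kN

γ = 0.789 × 9.81 = 7.74009 kN/m³.
The centroid is at the centre, 0.7 m below the top of the plate, so the centroid depth is h_c = 4.7 + 0.7 = 5.4 m.
A = π(0.7)² = 1.53938 m².
Resultant F = γ·h_c·A = 7.74009 × 5.4 × 1.53938 = 64.3407 kN.
I_c = πr⁴/4 = π × 0.7⁴/4 = 0.188574 m⁴.
Centre of pressure: y_p = y_c + I_c/(y_c·A) = 5.4 + 0.188574/(5.4 × 1.53938) = 5.4 + 0.0226852 = 5.42269 m along the plane.
The resultant acts 0.7 + 0.0226852 = 0.722685 m (along the plate) below the hinge at the top edge, so the moment about the hinge is M = F × 0.722685 = 64.3407 × 0.722685 = 46.4981 kN·m.
A normal force at the bottom, 1.4 m from the hinge, must supply this moment: P = 46.4981/1.4 = 33.2129 kN.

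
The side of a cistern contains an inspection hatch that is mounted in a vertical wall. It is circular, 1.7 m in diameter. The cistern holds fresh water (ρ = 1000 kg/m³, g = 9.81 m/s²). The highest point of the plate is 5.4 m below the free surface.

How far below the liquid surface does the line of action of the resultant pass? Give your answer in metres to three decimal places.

γ = ρg = 1000 × 9.81 = 9810 N/m³ = 9.81 kN/m³.
The centroid is at the centre, 0.85 m below the top of the plate, so the centroid depth is h_c = 5.4 + 0.85 = 6.25 m.
A = π(0.85)² = 2.2698 m².
Resultant F = γ·h_c·A = 9.81 × 6.25 × 2.2698 = 139.167 kN.
I_c = πr⁴/4 = π × 0.85⁴/4 = 0.409983 m⁴.
Centre of pressure: y_p = y_c + I_c/(y_c·A) = 6.25 + 0.409983/(6.25 × 2.2698) = 6.25 + 0.0289 = 6.2789 m along the plane.

h_p = 6.279 m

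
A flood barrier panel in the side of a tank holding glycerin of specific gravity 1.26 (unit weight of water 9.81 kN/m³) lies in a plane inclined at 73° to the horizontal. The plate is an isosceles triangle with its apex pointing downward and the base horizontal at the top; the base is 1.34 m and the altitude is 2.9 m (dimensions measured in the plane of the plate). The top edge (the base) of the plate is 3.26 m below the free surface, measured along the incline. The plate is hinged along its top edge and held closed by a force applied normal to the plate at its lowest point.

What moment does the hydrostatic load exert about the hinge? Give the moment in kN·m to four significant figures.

γ = 1.26 × 9.81 = 12.3606 kN/m³.
Let θ = 73° be the plate's angle to the horizontal; measure y along the incline from where the plane meets the free surface. Vertical depth h = y·sinθ with sinθ = 0.956305.
With the apex down, the centroid sits h/3 = 2.9/3 = 0.966667 m below the base (the top edge), so y_c = 3.26 + 0.966667 = 4.22667 m and h_c = 4.22667 × 0.956305 = 4.04199 m.
A = ½ × 1.34 × 2.9 = 1.943 m².
Resultant F = γ·h_c·A = 12.3606 × 4.04199 × 1.943 = 97.075 kN.
I_c = b·h³/36 = 1.34 × 2.9³/36 = 0.907813 m⁴.
Centre of pressure: y_p = y_c + I_c/(y_c·A) = 4.22667 + 0.907813/(4.22667 × 1.943) = 4.22667 + 0.110541 = 4.33721 m along the plane.
The resultant acts 0.966667 + 0.110541 = 1.07721 m (along the plate) below the hinge at the top edge, so the moment about the hinge is M = F × 1.07721 = 97.075 × 1.07721 = 104.57 kN·m.

M ≈ 104.6 kN·m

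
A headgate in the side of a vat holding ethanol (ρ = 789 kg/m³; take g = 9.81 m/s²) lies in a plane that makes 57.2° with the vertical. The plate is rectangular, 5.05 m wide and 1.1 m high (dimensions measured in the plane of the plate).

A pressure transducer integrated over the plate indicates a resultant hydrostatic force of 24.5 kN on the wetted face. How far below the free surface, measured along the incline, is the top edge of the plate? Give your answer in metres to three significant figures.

y_top ≈ 0.502 m

γ = ρg = 789 × 9.81 / 1000 = 7.74009 kN/m³.
A = 5.05 × 1.1 = 5.555 m².
From F = γ·h_c·A, the centroid depth is h_c = 24.5/(7.74009 × 5.555) = 0.569818 m.
The plate makes 57.2° with the vertical, i.e. θ = 90° − 57.2° = 32.8° to the horizontal. Measuring y along the incline from the free-surface line, vertical depth h = y·sinθ with sinθ = 0.541708.
Along the incline, y_c = h_c/sinθ = 0.569818/0.541708 = 1.05189 m.
The centroid lies 1.1/2 = 0.55 m below the top edge, so the top edge sits at y_top = 1.05189 − 0.55 = 0.50189 m along the incline.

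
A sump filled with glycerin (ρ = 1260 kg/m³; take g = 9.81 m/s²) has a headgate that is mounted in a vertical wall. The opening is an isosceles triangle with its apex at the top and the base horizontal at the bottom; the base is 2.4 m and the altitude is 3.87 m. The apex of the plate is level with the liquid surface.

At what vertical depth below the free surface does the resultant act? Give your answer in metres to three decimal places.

γ = ρg = 1260 × 9.81 / 1000 = 12.3606 kN/m³.
With the apex up, the centroid sits 2h/3 = 2 × 3.87/3 = 2.58 m below the apex, so the centroid depth is h_c = 2.58 m.
A = ½ × 2.4 × 3.87 = 4.644 m².
Resultant F = γ·h_c·A = 12.3606 × 2.58 × 4.644 = 148.099 kN.
I_c = b·h³/36 = 2.4 × 3.87³/36 = 3.86404 m⁴.
Centre of pressure: y_p = y_c + I_c/(y_c·A) = 2.58 + 3.86404/(2.58 × 4.644) = 2.58 + 0.3225 = 2.9025 m along the plane.

h_p = 2.903 m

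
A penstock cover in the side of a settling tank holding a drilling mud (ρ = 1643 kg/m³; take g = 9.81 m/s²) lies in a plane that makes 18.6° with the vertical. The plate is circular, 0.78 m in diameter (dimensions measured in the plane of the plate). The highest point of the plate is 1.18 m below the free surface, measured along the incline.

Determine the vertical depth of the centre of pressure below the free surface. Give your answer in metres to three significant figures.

h_p = 1.51 m

γ = ρg = 1643 × 9.81 / 1000 = 16.11783 kN/m³.
The plate makes 18.6° with the vertical, i.e. θ = 90° − 18.6° = 71.4° to the horizontal. Measuring y along the incline from the free-surface line, vertical depth h = y·sinθ with sinθ = 0.947768.
The centroid is at the centre, 0.39 m below the top of the plate, so y_c = 1.18 + 0.39 = 1.57 m and h_c = 1.57 × 0.947768 = 1.488 m.
A = π(0.39)² = 0.477836 m².
Resultant F = γ·h_c·A = 16.11783 × 1.488 × 0.477836 = 11.4601 kN.
I_c = πr⁴/4 = π × 0.39⁴/4 = 0.0181697 m⁴.
Centre of pressure: y_p = y_c + I_c/(y_c·A) = 1.57 + 0.0181697/(1.57 × 0.477836) = 1.57 + 0.0242197 = 1.59422 m along the plane.
Vertically, h_p = y_p·sinθ = 1.59422 × 0.947768 = 1.51095 m.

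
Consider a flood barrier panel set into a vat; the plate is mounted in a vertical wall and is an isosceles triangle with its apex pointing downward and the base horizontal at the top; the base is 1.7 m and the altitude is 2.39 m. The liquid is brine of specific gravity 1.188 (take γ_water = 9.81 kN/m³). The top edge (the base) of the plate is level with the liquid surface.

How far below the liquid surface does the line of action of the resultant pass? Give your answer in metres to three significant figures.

h_p = 1.20 m

γ = 1.188 × 9.81 = 11.65428 kN/m³.
With the apex down, the centroid sits h/3 = 2.39/3 = 0.796667 m below the base (the top edge), so the centroid depth is h_c = 0.796667 m.
A = ½ × 1.7 × 2.39 = 2.0315 m².
Resultant F = γ·h_c·A = 11.65428 × 0.796667 × 2.0315 = 18.8616 kN.
I_c = b·h³/36 = 1.7 × 2.39³/36 = 0.644674 m⁴.
Centre of pressure: y_p = y_c + I_c/(y_c·A) = 0.796667 + 0.644674/(0.796667 × 2.0315) = 0.796667 + 0.398333 = 1.195 m along the plane.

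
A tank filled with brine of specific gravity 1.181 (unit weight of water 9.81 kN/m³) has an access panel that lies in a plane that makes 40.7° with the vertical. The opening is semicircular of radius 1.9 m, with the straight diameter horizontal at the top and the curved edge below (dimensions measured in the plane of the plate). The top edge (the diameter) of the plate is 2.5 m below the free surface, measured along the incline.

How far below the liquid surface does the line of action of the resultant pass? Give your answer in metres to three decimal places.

γ = 1.181 × 9.81 = 11.58561 kN/m³.
The plate makes 40.7° with the vertical, i.e. θ = 90° − 40.7° = 49.3° to the horizontal. Measuring y along the incline from the free-surface line, vertical depth h = y·sinθ with sinθ = 0.758134.
The centroid of a semicircle lies 4r/(3π) = 0.806385 m from the diameter, here below the top edge, so y_c = 2.5 + 0.806385 = 3.30639 m and h_c = 3.30639 × 0.758134 = 2.50669 m.
A = πr²/2 = π × 1.9²/2 = 5.67057 m².
Resultant F = γ·h_c·A = 11.58561 × 2.50669 × 5.67057 = 164.682 kN.
I_c = (π/8 − 8/(9π))·r⁴ = 0.109757 × 1.9⁴ = 1.43036 m⁴.
Centre of pressure: y_p = y_c + I_c/(y_c·A) = 3.30639 + 1.43036/(3.30639 × 5.67057) = 3.30639 + 0.0762895 = 3.38268 m along the plane.
Vertically, h_p = y_p·sinθ = 3.38268 × 0.758134 = 2.56452 m.

h_p = 2.565 m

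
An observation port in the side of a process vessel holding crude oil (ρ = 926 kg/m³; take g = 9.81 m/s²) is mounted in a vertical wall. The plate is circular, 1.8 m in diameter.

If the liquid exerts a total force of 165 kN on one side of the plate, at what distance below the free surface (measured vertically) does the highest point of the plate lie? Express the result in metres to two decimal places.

d_top ≈ 6.24 m

γ = ρg = 926 × 9.81 / 1000 = 9.08406 kN/m³.
A = π(0.9)² = 2.54469 m².
From F = γ·h_c·A, the centroid depth is h_c = 165/(9.08406 × 2.54469) = 7.13788 m.
The centroid is at the centre, 0.9 m below the top of the plate, so the highest point sits at h_top = 7.13788 − 0.9 = 6.23788 m below the surface.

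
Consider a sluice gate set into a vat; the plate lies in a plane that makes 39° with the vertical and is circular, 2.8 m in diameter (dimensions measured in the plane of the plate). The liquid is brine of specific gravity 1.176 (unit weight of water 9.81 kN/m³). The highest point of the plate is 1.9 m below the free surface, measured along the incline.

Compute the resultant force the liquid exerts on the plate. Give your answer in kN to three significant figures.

γ = 1.176 × 9.81 = 11.53656 kN/m³.
The plate makes 39° with the vertical, i.e. θ = 90° − 39° = 51° to the horizontal. Measuring y along the incline from the free-surface line, vertical depth h = y·sinθ with sinθ = 0.777146.
The centroid is at the centre, 1.4 m below the top of the plate, so y_c = 1.9 + 1.4 = 3.3 m and h_c = 3.3 × 0.777146 = 2.56458 m.
A = π(1.4)² = 6.15752 m².
Resultant F = γ·h_c·A = 11.53656 × 2.56458 × 6.15752 = 182.179 kN.

F ≈ 182 kN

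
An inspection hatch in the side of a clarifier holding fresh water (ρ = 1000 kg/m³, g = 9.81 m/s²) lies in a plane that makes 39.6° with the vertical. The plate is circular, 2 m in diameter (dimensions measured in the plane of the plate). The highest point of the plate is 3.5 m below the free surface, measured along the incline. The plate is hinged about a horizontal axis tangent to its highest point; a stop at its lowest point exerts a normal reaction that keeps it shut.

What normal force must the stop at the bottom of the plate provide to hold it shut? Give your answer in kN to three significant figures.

γ = ρg = 1000 × 9.81 = 9810 N/m³ = 9.81 kN/m³.
The plate makes 39.6° with the vertical, i.e. θ = 90° − 39.6° = 50.4° to the horizontal. Measuring y along the incline from the free-surface line, vertical depth h = y·sinθ with sinθ = 0.770513.
The centroid is at the centre, 1 m below the top of the plate, so y_c = 3.5 + 1 = 4.5 m and h_c = 4.5 × 0.770513 = 3.46731 m.
A = π(1)² = 3.14159 m².
Resultant F = γ·h_c·A = 9.81 × 3.46731 × 3.14159 = 106.859 kN.
I_c = πr⁴/4 = π × 1⁴/4 = 0.785398 m⁴.
Centre of pressure: y_p = y_c + I_c/(y_c·A) = 4.5 + 0.785398/(4.5 × 3.14159) = 4.5 + 0.0555556 = 4.55556 m along the plane.
The resultant acts 1 + 0.0555556 = 1.05556 m (along the plate) below the hinge at the top edge, so the moment about the hinge is M = F × 1.05556 = 106.859 × 1.05556 = 112.796 kN·m.
A normal force at the bottom, 2 m from the hinge, must supply this moment: P = 112.796/2 = 56.398 kN.

P ≈ 56.4 kN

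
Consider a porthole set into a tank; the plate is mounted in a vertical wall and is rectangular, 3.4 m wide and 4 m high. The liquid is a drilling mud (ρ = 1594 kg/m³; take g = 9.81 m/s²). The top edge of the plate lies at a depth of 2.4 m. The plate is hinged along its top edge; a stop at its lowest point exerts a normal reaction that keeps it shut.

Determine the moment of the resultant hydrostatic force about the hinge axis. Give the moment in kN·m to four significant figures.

M ≈ 2155 kN·m

γ = ρg = 1594 × 9.81 / 1000 = 15.63714 kN/m³.
The centroid lies 4/2 = 2 m below the top edge, so the centroid depth is h_c = 2.4 + 2 = 4.4 m.
A = 3.4 × 4 = 13.6 m².
Resultant F = γ·h_c·A = 15.63714 × 4.4 × 13.6 = 935.726 kN.
I_c = b·h³/12 = 3.4 × 4³/12 = 18.1333 m⁴.
Centre of pressure: y_p = y_c + I_c/(y_c·A) = 4.4 + 18.1333/(4.4 × 13.6) = 4.4 + 0.30303 = 4.70303 m along the plane.
The resultant acts 2 + 0.30303 = 2.30303 m (along the plate) below the hinge at the top edge, so the moment about the hinge is M = F × 2.30303 = 935.726 × 2.30303 = 2155.01 kN·m.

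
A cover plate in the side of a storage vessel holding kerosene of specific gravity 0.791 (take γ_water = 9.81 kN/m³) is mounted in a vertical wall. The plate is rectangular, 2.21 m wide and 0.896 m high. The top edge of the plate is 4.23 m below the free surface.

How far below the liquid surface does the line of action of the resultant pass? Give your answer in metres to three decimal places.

γ = 0.791 × 9.81 = 7.75971 kN/m³.
The centroid lies 0.896/2 = 0.448 m below the top edge, so the centroid depth is h_c = 4.23 + 0.448 = 4.678 m.
A = 2.21 × 0.896 = 1.98016 m².
Resultant F = γ·h_c·A = 7.75971 × 4.678 × 1.98016 = 71.8797 kN.
I_c = b·h³/12 = 2.21 × 0.896³/12 = 0.132475 m⁴.
Centre of pressure: y_p = y_c + I_c/(y_c·A) = 4.678 + 0.132475/(4.678 × 1.98016) = 4.678 + 0.0143012 = 4.6923 m along the plane.

h_p = 4.692 m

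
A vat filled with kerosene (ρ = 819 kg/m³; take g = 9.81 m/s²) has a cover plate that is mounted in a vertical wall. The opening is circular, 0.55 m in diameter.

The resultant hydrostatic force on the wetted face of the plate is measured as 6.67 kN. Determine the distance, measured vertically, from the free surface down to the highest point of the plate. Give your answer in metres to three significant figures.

γ = ρg = 819 × 9.81 / 1000 = 8.03439 kN/m³.
A = π(0.275)² = 0.237583 m².
From F = γ·h_c·A, the centroid depth is h_c = 6.67/(8.03439 × 0.237583) = 3.49428 m.
The centroid is at the centre, 0.275 m below the top of the plate, so the highest point sits at h_top = 3.49428 − 0.275 = 3.21928 m below the surface.

d_top ≈ 3.22 m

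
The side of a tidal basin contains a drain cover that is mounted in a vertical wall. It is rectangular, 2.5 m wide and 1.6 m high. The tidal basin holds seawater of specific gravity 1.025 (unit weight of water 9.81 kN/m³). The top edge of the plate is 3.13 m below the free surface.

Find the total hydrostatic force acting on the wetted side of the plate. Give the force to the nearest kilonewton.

γ = 1.025 × 9.81 = 10.05525 kN/m³.
The centroid lies 1.6/2 = 0.8 m below the top edge, so the centroid depth is h_c = 3.13 + 0.8 = 3.93 m.
A = 2.5 × 1.6 = 4 m².
Resultant F = γ·h_c·A = 10.05525 × 3.93 × 4 = 158.069 kN.

F ≈ 158 kN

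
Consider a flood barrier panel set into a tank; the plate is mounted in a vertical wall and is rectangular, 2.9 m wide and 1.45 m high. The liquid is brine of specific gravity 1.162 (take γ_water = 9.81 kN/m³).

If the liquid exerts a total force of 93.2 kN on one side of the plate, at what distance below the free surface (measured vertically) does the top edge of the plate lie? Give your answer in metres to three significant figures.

γ = 1.162 × 9.81 = 11.39922 kN/m³.
A = 2.9 × 1.45 = 4.205 m².
From F = γ·h_c·A, the centroid depth is h_c = 93.2/(11.39922 × 4.205) = 1.94435 m.
The centroid lies 1.45/2 = 0.725 m below the top edge, so the top edge sits at h_top = 1.94435 − 0.725 = 1.21935 m below the surface.

d_top ≈ 1.22 m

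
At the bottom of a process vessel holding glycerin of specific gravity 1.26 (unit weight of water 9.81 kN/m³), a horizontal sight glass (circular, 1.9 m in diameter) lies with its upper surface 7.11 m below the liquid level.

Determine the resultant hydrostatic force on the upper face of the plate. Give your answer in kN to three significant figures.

γ = 1.26 × 9.81 = 12.3606 kN/m³.
The plate is horizontal, so pressure is uniform at p = γ·h = 12.3606 × 7.11 = 87.8839 kN/m².
A = π(0.95)² = 2.83529 m².
F = p·A = 87.8839 × 2.83529 = 249.176 kN.

F ≈ 249 kN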